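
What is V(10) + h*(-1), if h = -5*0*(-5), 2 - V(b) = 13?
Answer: -11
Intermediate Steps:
V(b) = -11 (V(b) = 2 - 1*13 = 2 - 13 = -11)
h = 0 (h = 0*(-5) = 0)
V(10) + h*(-1) = -11 + 0*(-1) = -11 + 0 = -11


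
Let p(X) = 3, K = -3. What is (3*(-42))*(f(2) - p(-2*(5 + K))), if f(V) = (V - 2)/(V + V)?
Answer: 378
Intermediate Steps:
f(V) = (-2 + V)/(2*V) (f(V) = (-2 + V)/((2*V)) = (-2 + V)*(1/(2*V)) = (-2 + V)/(2*V))
(3*(-42))*(f(2) - p(-2*(5 + K))) = (3*(-42))*((½)*(-2 + 2)/2 - 1*3) = -126*((½)*(½)*0 - 3) = -126*(0 - 3) = -126*(-3) = 378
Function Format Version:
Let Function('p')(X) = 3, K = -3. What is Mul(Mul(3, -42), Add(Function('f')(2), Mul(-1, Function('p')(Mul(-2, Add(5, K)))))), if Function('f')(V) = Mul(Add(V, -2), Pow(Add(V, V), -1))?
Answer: 378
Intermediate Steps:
Function('f')(V) = Mul(Rational(1, 2), Pow(V, -1), Add(-2, V)) (Function('f')(V) = Mul(Add(-2, V), Pow(Mul(2, V), -1)) = Mul(Add(-2, V), Mul(Rational(1, 2), Pow(V, -1))) = Mul(Rational(1, 2), Pow(V, -1), Add(-2, V)))
Mul(Mul(3, -42), Add(Function('f')(2), Mul(-1, Function('p')(Mul(-2, Add(5, K)))))) = Mul(Mul(3, -42), Add(Mul(Rational(1, 2), Pow(2, -1), Add(-2, 2)), Mul(-1, 3))) = Mul(-126, Add(Mul(Rational(1, 2), Rational(1, 2), 0), -3)) = Mul(-126, Add(0, -3)) = Mul(-126, -3) = 378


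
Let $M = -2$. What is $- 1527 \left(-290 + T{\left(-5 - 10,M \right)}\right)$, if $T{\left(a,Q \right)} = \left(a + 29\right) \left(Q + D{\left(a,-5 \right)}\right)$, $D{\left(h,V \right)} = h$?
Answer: $806256$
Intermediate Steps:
$T{\left(a,Q \right)} = \left(29 + a\right) \left(Q + a\right)$ ($T{\left(a,Q \right)} = \left(a + 29\right) \left(Q + a\right) = \left(29 + a\right) \left(Q + a\right)$)
$- 1527 \left(-290 + T{\left(-5 - 10,M \right)}\right) = - 1527 \left(-290 + \left(\left(-5 - 10\right)^{2} + 29 \left(-2\right) + 29 \left(-5 - 10\right) - 2 \left(-5 - 10\right)\right)\right) = - 1527 \left(-290 + \left(\left(-5 - 10\right)^{2} - 58 + 29 \left(-5 - 10\right) - 2 \left(-5 - 10\right)\right)\right) = - 1527 \left(-290 + \left(\left(-15\right)^{2} - 58 + 29 \left(-15\right) - -30\right)\right) = - 1527 \left(-290 + \left(225 - 58 - 435 + 30\right)\right) = - 1527 \left(-290 - 238\right) = \left(-1527\right) \left(-528\right) = 806256$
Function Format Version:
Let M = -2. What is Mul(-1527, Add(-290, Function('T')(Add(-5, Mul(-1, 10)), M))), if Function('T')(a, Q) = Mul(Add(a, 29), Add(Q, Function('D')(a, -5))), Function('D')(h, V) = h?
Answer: 806256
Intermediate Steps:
Function('T')(a, Q) = Mul(Add(29, a), Add(Q, a)) (Function('T')(a, Q) = Mul(Add(a, 29), Add(Q, a)) = Mul(Add(29, a), Add(Q, a)))
Mul(-1527, Add(-290, Function('T')(Add(-5, Mul(-1, 10)), M))) = Mul(-1527, Add(-290, Add(Pow(Add(-5, Mul(-1, 10)), 2), Mul(29, -2), Mul(29, Add(-5, Mul(-1, 10))), Mul(-2, Add(-5, Mul(-1, 10)))))) = Mul(-1527, Add(-290, Add(Pow(Add(-5, -10), 2), -58, Mul(29, Add(-5, -10)), Mul(-2, Add(-5, -10))))) = Mul(-1527, Add(-290, Add(Pow(-15, 2), -58, Mul(29, -15), Mul(-2, -15)))) = Mul(-1527, Add(-290, Add(225, -58, -435, 30))) = Mul(-1527, Add(-290, -238)) = Mul(-1527, -528) = 806256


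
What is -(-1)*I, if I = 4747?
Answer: 4747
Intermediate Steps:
-(-1)*I = -(-1)*4747 = -1*(-4747) = 4747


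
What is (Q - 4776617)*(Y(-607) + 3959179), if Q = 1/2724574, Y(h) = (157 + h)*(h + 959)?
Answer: -49464274745409316303/2724574 ≈ -1.8155e+13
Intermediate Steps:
Y(h) = (157 + h)*(959 + h)
Q = 1/2724574 ≈ 3.6703e-7
(Q - 4776617)*(Y(-607) + 3959179) = (1/2724574 - 4776617)*((150563 + (-607)² + 1116*(-607)) + 3959179) = -13014246486157*((150563 + 368449 - 677412) + 3959179)/2724574 = -13014246486157*(-158400 + 3959179)/2724574 = -13014246486157/2724574*3800779 = -49464274745409316303/2724574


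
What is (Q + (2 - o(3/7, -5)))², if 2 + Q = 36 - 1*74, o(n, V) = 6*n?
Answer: 80656/49 ≈ 1646.0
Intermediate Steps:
Q = -40 (Q = -2 + (36 - 1*74) = -2 + (36 - 74) = -2 - 38 = -40)
(Q + (2 - o(3/7, -5)))² = (-40 + (2 - 6*3/7))² = (-40 + (2 - 1*18/7))² = (-40 + (2 - 18/7))² = (-40 - 4/7)² = (-284/7)² = 80656/49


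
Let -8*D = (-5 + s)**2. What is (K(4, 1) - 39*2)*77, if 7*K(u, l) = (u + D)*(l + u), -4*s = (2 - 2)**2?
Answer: -47663/8 ≈ -5957.9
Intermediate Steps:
s = 0 (s = -(2 - 2)**2/4 = -1/4*0**2 = -1/4*0 = 0)
D = -25/8 (D = -(-5 + 0)**2/8 = -1/8*(-5)**2 = -1/8*25 = -25/8 ≈ -3.1250)
K(u, l) = (-25/8 + u)*(l + u)/7 (K(u, l) = ((u - 25/8)*(l + u))/7 = ((-25/8 + u)*(l + u))/7 = (-25/8 + u)*(l + u)/7)
(K(4, 1) - 39*2)*77 = ((-25/56*1 - 25/56*4 + (1/7)*4**2 + (1/7)*1*4) - 39*2)*77 = ((-25/56 - 25/14 + (1/7)*16 + 4/7) - 78)*77 = ((-25/56 - 25/14 + 16/7 + 4/7) - 78)*77 = (5/8 - 78)*77 = -619/8*77 = -47663/8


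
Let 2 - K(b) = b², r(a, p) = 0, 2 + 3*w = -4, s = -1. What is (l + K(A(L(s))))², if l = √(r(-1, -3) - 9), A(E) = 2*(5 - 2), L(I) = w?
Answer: 1147 - 204*I ≈ 1147.0 - 204.0*I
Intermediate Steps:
w = -2 (w = -⅔ + (⅓)*(-4) = -⅔ - 4/3 = -2)
L(I) = -2
A(E) = 6 (A(E) = 2*3 = 6)
l = 3*I (l = √(0 - 9) = √(-9) = 3*I ≈ 3.0*I)
K(b) = 2 - b²
(l + K(A(L(s))))² = (3*I + (2 - 1*6²))² = (3*I + (2 - 1*36))² = (3*I + (2 - 36))² = (3*I - 34)² = (-34 + 3*I)²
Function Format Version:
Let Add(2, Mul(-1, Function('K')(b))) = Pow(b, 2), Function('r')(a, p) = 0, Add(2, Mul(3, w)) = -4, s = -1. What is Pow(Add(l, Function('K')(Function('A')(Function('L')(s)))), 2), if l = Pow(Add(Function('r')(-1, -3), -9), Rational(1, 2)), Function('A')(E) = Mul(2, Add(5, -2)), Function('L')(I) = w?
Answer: Add(1147, Mul(-204, I)) ≈ Add(1147.0, Mul(-204.00, I))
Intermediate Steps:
w = -2 (w = Add(Rational(-2, 3), Mul(Rational(1, 3), -4)) = Add(Rational(-2, 3), Rational(-4, 3)) = -2)
Function('L')(I) = -2
Function('A')(E) = 6 (Function('A')(E) = Mul(2, 3) = 6)
l = Mul(3, I) (l = Pow(Add(0, -9), Rational(1, 2)) = Pow(-9, Rational(1, 2)) = Mul(3, I) ≈ Mul(3.0000, I))
Function('K')(b) = Add(2, Mul(-1, Pow(b, 2)))
Pow(Add(l, Function('K')(Function('A')(Function('L')(s)))), 2) = Pow(Add(Mul(3, I), Add(2, Mul(-1, Pow(6, 2)))), 2) = Pow(Add(Mul(3, I), Add(2, Mul(-1, 36))), 2) = Pow(Add(Mul(3, I), Add(2, -36)), 2) = Pow(Add(Mul(3, I), -34), 2) = Pow(Add(-34, Mul(3, I)), 2)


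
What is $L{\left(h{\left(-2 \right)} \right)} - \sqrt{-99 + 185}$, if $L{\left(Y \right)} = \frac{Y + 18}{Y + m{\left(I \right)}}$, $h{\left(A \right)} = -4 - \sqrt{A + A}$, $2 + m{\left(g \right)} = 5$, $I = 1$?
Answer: $-2 - \sqrt{86} + 6 i \approx -11.274 + 6.0 i$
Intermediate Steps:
$m{\left(g \right)} = 3$ ($m{\left(g \right)} = -2 + 5 = 3$)
$h{\left(A \right)} = -4 - \sqrt{2} \sqrt{A}$ ($h{\left(A \right)} = -4 - \sqrt{2 A} = -4 - \sqrt{2} \sqrt{A}$)
$L{\left(Y \right)} = \frac{18 + Y}{3 + Y}$ ($L{\left(Y \right)} = \frac{Y + 18}{Y + 3} = \frac{18 + Y}{3 + Y}$)
$L{\left(h{\left(-2 \right)} \right)} - \sqrt{-99 + 185} = \frac{18 - \left(4 + \sqrt{2} \sqrt{-2}\right)}{3 - \left(4 + \sqrt{2} \sqrt{-2}\right)} - \sqrt{-99 + 185} = \frac{18 - \left(4 + \sqrt{2} i \sqrt{2}\right)}{3 - \left(4 + \sqrt{2} i \sqrt{2}\right)} - \sqrt{86} = \frac{18 - \left(4 + 2 i\right)}{3 - \left(4 + 2 i\right)} - \sqrt{86} = \frac{14 - 2 i}{-1 - 2 i} - \sqrt{86} = \frac{-1 + 2 i}{5} \left(14 - 2 i\right) - \sqrt{86} = \frac{\left(-1 + 2 i\right) \left(14 - 2 i\right)}{5} - \sqrt{86} = - \sqrt{86} + \frac{\left(-1 + 2 i\right) \left(14 - 2 i\right)}{5}$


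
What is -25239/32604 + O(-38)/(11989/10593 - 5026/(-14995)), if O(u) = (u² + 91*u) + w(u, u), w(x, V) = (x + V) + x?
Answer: -3675516622190989/2532412160564 ≈ -1451.4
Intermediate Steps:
w(x, V) = V + 2*x (w(x, V) = (V + x) + x = V + 2*x)
O(u) = u² + 94*u (O(u) = (u² + 91*u) + (u + 2*u) = (u² + 91*u) + 3*u = u² + 94*u)
-25239/32604 + O(-38)/(11989/10593 - 5026/(-14995)) = -25239/32604 + (-38*(94 - 38))/(11989/10593 - 5026/(-14995)) = -25239*1/32604 + (-38*56)/(11989*(1/10593) - 5026*(-1/14995)) = -8413/10868 - 2128/(11989/10593 + 5026/14995) = -8413/10868 - 2128/233015473/158842035 = -8413/10868 - 2128*158842035/233015473 = -8413/10868 - 338015850480/233015473 = -3675516622190989/2532412160564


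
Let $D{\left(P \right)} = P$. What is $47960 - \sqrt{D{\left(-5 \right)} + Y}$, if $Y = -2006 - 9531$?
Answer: $47960 - i \sqrt{11542} \approx 47960.0 - 107.43 i$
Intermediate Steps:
$Y = -11537$ ($Y = -2006 - 9531 = -11537$)
$47960 - \sqrt{D{\left(-5 \right)} + Y} = 47960 - \sqrt{-5 - 11537} = 47960 - \sqrt{-11542} = 47960 - i \sqrt{11542}$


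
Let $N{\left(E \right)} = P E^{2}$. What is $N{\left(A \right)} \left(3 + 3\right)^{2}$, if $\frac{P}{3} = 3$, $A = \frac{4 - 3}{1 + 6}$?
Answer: $\frac{324}{49} \approx 6.6122$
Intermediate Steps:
$A = \frac{1}{7}$ ($A = 1 \cdot \frac{1}{7} = \frac{1}{7} \approx 0.14286$)
$P = 9$ ($P = 3 \cdot 3 = 9$)
$N{\left(E \right)} = 9 E^{2}$
$N{\left(A \right)} \left(3 + 3\right)^{2} = \frac{9}{49} \left(3 + 3\right)^{2} = 9 \cdot \frac{1}{49} \cdot 6^{2} = \frac{9}{49} \cdot 36 = \frac{324}{49}$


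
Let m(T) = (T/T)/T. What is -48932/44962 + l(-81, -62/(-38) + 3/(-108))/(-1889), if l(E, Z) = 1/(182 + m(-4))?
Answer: -33599321122/30873224743 ≈ -1.0883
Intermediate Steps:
m(T) = 1/T
l(E, Z) = 4/727 (l(E, Z) = 1/(182 + 1/(-4)) = 1/(182 - 1/4) = 1/(727/4) = 4/727)
-48932/44962 + l(-81, -62/(-38) + 3/(-108))/(-1889) = -48932/44962 + (4/727)/(-1889) = -48932*1/44962 + (4/727)*(-1/1889) = -24466/22481 - 4/1373303 = -33599321122/30873224743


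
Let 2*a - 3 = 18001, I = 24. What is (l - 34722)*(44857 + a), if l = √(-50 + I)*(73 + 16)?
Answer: -1870092198 + 4793451*I*√26 ≈ -1.8701e+9 + 2.4442e+7*I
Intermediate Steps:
a = 9002 (a = 3/2 + (½)*18001 = 3/2 + 18001/2 = 9002)
l = 89*I*√26 (l = √(-50 + 24)*(73 + 16) = √(-26)*89 = (I*√26)*89 = 89*I*√26 ≈ 453.81*I)
(l - 34722)*(44857 + a) = (89*I*√26 - 34722)*(44857 + 9002) = (-34722 + 89*I*√26)*53859 = -1870092198 + 4793451*I*√26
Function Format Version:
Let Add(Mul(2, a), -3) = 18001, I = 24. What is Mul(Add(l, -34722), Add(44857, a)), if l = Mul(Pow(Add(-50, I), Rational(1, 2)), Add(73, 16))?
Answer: Add(-1870092198, Mul(4793451, I, Pow(26, Rational(1, 2)))) ≈ Add(-1.8701e+9, Mul(2.4442e+7, I))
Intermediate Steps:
a = 9002 (a = Add(Rational(3, 2), Mul(Rational(1, 2), 18001)) = Add(Rational(3, 2), Rational(18001, 2)) = 9002)
l = Mul(89, I, Pow(26, Rational(1, 2))) (l = Mul(Pow(Add(-50, 24), Rational(1, 2)), Add(73, 16)) = Mul(Pow(-26, Rational(1, 2)), 89) = Mul(Mul(I, Pow(26, Rational(1, 2))), 89) = Mul(89, I, Pow(26, Rational(1, 2))) ≈ Mul(453.81, I))
Mul(Add(l, -34722), Add(44857, a)) = Mul(Add(Mul(89, I, Pow(26, Rational(1, 2))), -34722), Add(44857, 9002)) = Mul(Add(-34722, Mul(89, I, Pow(26, Rational(1, 2)))), 53859) = Add(-1870092198, Mul(4793451, I, Pow(26, Rational(1, 2))))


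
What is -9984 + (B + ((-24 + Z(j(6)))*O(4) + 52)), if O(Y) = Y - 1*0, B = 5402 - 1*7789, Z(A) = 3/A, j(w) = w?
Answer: -12413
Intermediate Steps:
B = -2387 (B = 5402 - 7789 = -2387)
O(Y) = Y (O(Y) = Y + 0 = Y)
-9984 + (B + ((-24 + Z(j(6)))*O(4) + 52)) = -9984 + (-2387 + ((-24 + 3/6)*4 + 52)) = -9984 + (-2387 + ((-24 + 3*(1/6))*4 + 52)) = -9984 + (-2387 + ((-24 + 1/2)*4 + 52)) = -9984 + (-2387 + (-47/2*4 + 52)) = -9984 + (-2387 + (-94 + 52)) = -9984 + (-2387 - 42) = -9984 - 2429 = -12413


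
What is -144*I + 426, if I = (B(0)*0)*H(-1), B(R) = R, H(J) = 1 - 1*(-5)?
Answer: 426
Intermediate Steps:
H(J) = 6 (H(J) = 1 + 5 = 6)
I = 0 (I = (0*0)*6 = 0*6 = 0)
-144*I + 426 = -144*0 + 426 = 0 + 426 = 426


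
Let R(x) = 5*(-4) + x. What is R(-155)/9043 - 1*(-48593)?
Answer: 439426324/9043 ≈ 48593.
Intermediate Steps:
R(x) = -20 + x
R(-155)/9043 - 1*(-48593) = (-20 - 155)/9043 - 1*(-48593) = -175*1/9043 + 48593 = -175/9043 + 48593 = 439426324/9043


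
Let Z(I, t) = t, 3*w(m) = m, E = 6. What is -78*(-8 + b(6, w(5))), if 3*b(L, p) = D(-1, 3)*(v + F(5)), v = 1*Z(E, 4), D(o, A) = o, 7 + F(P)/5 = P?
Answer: 468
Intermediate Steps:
F(P) = -35 + 5*P
w(m) = m/3
v = 4 (v = 1*4 = 4)
b(L, p) = 2 (b(L, p) = (-(4 + (-35 + 5*5)))/3 = (-(4 + (-35 + 25)))/3 = (-(4 - 10))/3 = (-1*(-6))/3 = (⅓)*6 = 2)
-78*(-8 + b(6, w(5))) = -78*(-8 + 2) = -78*(-6) = 468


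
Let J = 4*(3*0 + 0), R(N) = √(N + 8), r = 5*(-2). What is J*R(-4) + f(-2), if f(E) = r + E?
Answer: -12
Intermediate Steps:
r = -10
f(E) = -10 + E
R(N) = √(8 + N)
J = 0 (J = 4*(0 + 0) = 4*0 = 0)
J*R(-4) + f(-2) = 0*√(8 - 4) + (-10 - 2) = 0*√4 - 12 = 0*2 - 12 = 0 - 12 = -12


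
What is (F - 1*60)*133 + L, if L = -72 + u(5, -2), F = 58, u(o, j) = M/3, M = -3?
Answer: -339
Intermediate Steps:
u(o, j) = -1 (u(o, j) = -3/3 = -3*⅓ = -1)
L = -73 (L = -72 - 1 = -73)
(F - 1*60)*133 + L = (58 - 1*60)*133 - 73 = (58 - 60)*133 - 73 = -2*133 - 73 = -266 - 73 = -339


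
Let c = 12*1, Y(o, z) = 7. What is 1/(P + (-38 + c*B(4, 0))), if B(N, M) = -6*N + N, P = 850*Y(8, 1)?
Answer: 1/5672 ≈ 0.00017630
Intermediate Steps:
c = 12
P = 5950 (P = 850*7 = 5950)
B(N, M) = -5*N
1/(P + (-38 + c*B(4, 0))) = 1/(5950 + (-38 + 12*(-5*4))) = 1/(5950 + (-38 + 12*(-20))) = 1/(5950 + (-38 - 240)) = 1/(5950 - 278) = 1/5672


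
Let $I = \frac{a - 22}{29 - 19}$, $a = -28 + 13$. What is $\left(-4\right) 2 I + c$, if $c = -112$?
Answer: $- \frac{412}{5} \approx -82.4$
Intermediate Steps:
$a = -15$
$I = - \frac{37}{10}$ ($I = \frac{-15 - 22}{29 - 19} = - \frac{37}{10} \approx -3.7$)
$\left(-4\right) 2 I + c = \left(-4\right) 2 \left(- \frac{37}{10}\right) - 112 = \left(-8\right) \left(- \frac{37}{10}\right) - 112 = \frac{148}{5} - 112 = - \frac{412}{5}$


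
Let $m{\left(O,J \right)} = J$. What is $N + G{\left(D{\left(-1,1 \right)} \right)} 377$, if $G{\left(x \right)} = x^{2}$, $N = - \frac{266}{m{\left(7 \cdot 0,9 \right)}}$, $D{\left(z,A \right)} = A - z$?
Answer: $\frac{13306}{9} \approx 1478.4$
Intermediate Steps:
$N = - \frac{266}{9} \approx -29.556$
$N + G{\left(D{\left(-1,1 \right)} \right)} 377 = - \frac{266}{9} + \left(1 - -1\right)^{2} \cdot 377 = - \frac{266}{9} + \left(1 + 1\right)^{2} \cdot 377 = - \frac{266}{9} + 2^{2} \cdot 377 = - \frac{266}{9} + 4 \cdot 377 = - \frac{266}{9} + 1508 = \frac{13306}{9}$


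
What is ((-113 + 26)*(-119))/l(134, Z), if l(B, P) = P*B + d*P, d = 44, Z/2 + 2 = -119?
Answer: -10353/43076 ≈ -0.24034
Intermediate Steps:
Z = -242 (Z = -4 + 2*(-119) = -4 - 238 = -242)
l(B, P) = 44*P + B*P (l(B, P) = P*B + 44*P = B*P + 44*P = 44*P + B*P)
((-113 + 26)*(-119))/l(134, Z) = ((-113 + 26)*(-119))/((-242*(44 + 134))) = (-87*(-119))/((-242*178)) = 10353/(-43076) = 10353*(-1/43076) = -10353/43076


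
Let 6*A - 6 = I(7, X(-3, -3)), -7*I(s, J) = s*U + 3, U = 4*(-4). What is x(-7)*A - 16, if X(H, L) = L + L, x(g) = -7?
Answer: -247/6 ≈ -41.167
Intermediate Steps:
U = -16
X(H, L) = 2*L
I(s, J) = -3/7 + 16*s/7 (I(s, J) = -(s*(-16) + 3)/7 = -(-16*s + 3)/7 = -(3 - 16*s)/7 = -3/7 + 16*s/7)
A = 151/42 (A = 1 + (-3/7 + (16/7)*7)/6 = 1 + (-3/7 + 16)/6 = 1 + (1/6)*(109/7) = 1 + 109/42 = 151/42 ≈ 3.5952)
x(-7)*A - 16 = -7*151/42 - 16 = -151/6 - 16 = -247/6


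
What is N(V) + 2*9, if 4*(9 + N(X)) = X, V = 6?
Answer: 21/2 ≈ 10.500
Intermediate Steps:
N(X) = -9 + X/4
N(V) + 2*9 = (-9 + (¼)*6) + 2*9 = (-9 + 3/2) + 18 = -15/2 + 18 = 21/2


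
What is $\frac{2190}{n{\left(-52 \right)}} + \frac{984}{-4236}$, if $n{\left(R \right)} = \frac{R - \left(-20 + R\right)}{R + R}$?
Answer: $- \frac{4020046}{353} \approx -11388.0$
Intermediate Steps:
$n{\left(R \right)} = \frac{10}{R}$ ($n{\left(R \right)} = \frac{20}{2 R} = 20 \frac{1}{2 R} = \frac{10}{R}$)
$\frac{2190}{n{\left(-52 \right)}} + \frac{984}{-4236} = \frac{2190}{10 \frac{1}{-52}} + \frac{984}{-4236} = \frac{2190}{10 \left(- \frac{1}{52}\right)} + 984 \left(- \frac{1}{4236}\right) = \frac{2190}{- \frac{5}{26}} - \frac{82}{353} = 2190 \left(- \frac{26}{5}\right) - \frac{82}{353} = -11388 - \frac{82}{353} = - \frac{4020046}{353}$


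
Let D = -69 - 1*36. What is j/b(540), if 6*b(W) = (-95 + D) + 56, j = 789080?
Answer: -98635/3 ≈ -32878.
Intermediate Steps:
D = -105 (D = -69 - 36 = -105)
b(W) = -24 (b(W) = ((-95 - 105) + 56)/6 = (-200 + 56)/6 = (⅙)*(-144) = -24)
j/b(540) = 789080/(-24) = 789080*(-1/24) = -98635/3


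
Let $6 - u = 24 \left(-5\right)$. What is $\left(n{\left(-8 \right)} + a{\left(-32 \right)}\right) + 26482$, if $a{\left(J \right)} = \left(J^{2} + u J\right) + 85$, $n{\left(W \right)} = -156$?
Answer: $23403$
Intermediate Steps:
$u = 126$ ($u = 6 - 24 \left(-5\right) = 6 - -120 = 6 + 120 = 126$)
$a{\left(J \right)} = 85 + J^{2} + 126 J$ ($a{\left(J \right)} = \left(J^{2} + 126 J\right) + 85 = 85 + J^{2} + 126 J$)
$\left(n{\left(-8 \right)} + a{\left(-32 \right)}\right) + 26482 = \left(-156 + \left(85 + \left(-32\right)^{2} + 126 \left(-32\right)\right)\right) + 26482 = \left(-156 + \left(85 + 1024 - 4032\right)\right) + 26482 = \left(-156 - 2923\right) + 26482 = -3079 + 26482 = 23403$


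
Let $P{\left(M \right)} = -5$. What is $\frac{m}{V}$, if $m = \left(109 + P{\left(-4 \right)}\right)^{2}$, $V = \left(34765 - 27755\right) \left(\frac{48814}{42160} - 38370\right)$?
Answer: $- \frac{22800128}{566979450293} \approx -4.0213 \cdot 10^{-5}$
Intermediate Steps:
$V = - \frac{566979450293}{2108}$ ($V = 7010 \left(48814 \cdot \frac{1}{42160} - 38370\right) = 7010 \left(\frac{24407}{21080} - 38370\right) = 7010 \left(- \frac{808815193}{21080}\right) = - \frac{566979450293}{2108} \approx -2.6897 \cdot 10^{8}$)
$m = 10816$ ($m = \left(109 - 5\right)^{2} = 104^{2} = 10816$)
$\frac{m}{V} = \frac{10816}{- \frac{566979450293}{2108}} = 10816 \left(- \frac{2108}{566979450293}\right) = - \frac{22800128}{566979450293}$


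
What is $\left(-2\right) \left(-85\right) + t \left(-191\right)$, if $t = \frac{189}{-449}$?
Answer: $\frac{112429}{449} \approx 250.4$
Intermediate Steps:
$t = - \frac{189}{449}$ ($t = 189 \left(- \frac{1}{449}\right) = - \frac{189}{449} \approx -0.42094$)
$\left(-2\right) \left(-85\right) + t \left(-191\right) = \left(-2\right) \left(-85\right) - - \frac{36099}{449} = 170 + \frac{36099}{449} = \frac{112429}{449}$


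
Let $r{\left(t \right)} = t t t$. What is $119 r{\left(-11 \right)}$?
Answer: $-158389$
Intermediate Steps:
$r{\left(t \right)} = t^{3}$ ($r{\left(t \right)} = t^{2} t = t^{3}$)
$119 r{\left(-11 \right)} = 119 \left(-11\right)^{3} = 119 \left(-1331\right) = -158389$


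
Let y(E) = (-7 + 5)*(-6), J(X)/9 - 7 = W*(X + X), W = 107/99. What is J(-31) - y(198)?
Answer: -6073/11 ≈ -552.09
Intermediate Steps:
W = 107/99 (W = 107*(1/99) = 107/99 ≈ 1.0808)
J(X) = 63 + 214*X/11 (J(X) = 63 + 9*(107*(X + X)/99) = 63 + 9*(107*(2*X)/99) = 63 + 9*(214*X/99) = 63 + 214*X/11)
y(E) = 12 (y(E) = -2*(-6) = 12)
J(-31) - y(198) = (63 + (214/11)*(-31)) - 1*12 = (63 - 6634/11) - 12 = -5941/11 - 12 = -6073/11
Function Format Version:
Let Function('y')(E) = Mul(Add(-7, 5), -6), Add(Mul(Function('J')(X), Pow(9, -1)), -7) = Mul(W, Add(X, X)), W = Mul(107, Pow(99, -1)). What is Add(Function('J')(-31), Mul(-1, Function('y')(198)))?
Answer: Rational(-6073, 11) ≈ -552.09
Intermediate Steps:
W = Rational(107, 99) (W = Mul(107, Rational(1, 99)) = Rational(107, 99) ≈ 1.0808)
Function('J')(X) = Add(63, Mul(Rational(214, 11), X)) (Function('J')(X) = Add(63, Mul(9, Mul(Rational(107, 99), Add(X, X)))) = Add(63, Mul(9, Mul(Rational(107, 99), Mul(2, X)))) = Add(63, Mul(9, Mul(Rational(214, 99), X))) = Add(63, Mul(Rational(214, 11), X)))
Function('y')(E) = 12 (Function('y')(E) = Mul(-2, -6) = 12)
Add(Function('J')(-31), Mul(-1, Function('y')(198))) = Add(Add(63, Mul(Rational(214, 11), -31)), Mul(-1, 12)) = Add(Add(63, Rational(-6634, 11)), -12) = Add(Rational(-5941, 11), -12) = Rational(-6073, 11)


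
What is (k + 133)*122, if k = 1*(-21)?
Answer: 13664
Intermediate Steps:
k = -21
(k + 133)*122 = (-21 + 133)*122 = 112*122 = 13664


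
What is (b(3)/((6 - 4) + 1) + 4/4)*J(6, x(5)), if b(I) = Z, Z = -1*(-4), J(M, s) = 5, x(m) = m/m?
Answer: 35/3 ≈ 11.667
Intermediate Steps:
x(m) = 1
Z = 4
b(I) = 4
(b(3)/((6 - 4) + 1) + 4/4)*J(6, x(5)) = (4/((6 - 4) + 1) + 4/4)*5 = (4/(2 + 1) + 4*(1/4))*5 = (4/3 + 1)*5 = (7/3)*5 = 35/3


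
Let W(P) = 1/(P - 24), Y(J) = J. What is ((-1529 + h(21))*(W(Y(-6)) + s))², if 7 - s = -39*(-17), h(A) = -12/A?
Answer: 4933866776937121/4900 ≈ 1.0069e+12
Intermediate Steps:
W(P) = 1/(-24 + P)
s = -656 (s = 7 - (-39)*(-17) = 7 - 1*663 = 7 - 663 = -656)
((-1529 + h(21))*(W(Y(-6)) + s))² = ((-1529 - 12/21)*(1/(-24 - 6) - 656))² = ((-1529 - 12*1/21)*(1/(-30) - 656))² = ((-1529 - 4/7)*(-1/30 - 656))² = (-10707/7*(-19681/30))² = (70241489/70)² = 4933866776937121/4900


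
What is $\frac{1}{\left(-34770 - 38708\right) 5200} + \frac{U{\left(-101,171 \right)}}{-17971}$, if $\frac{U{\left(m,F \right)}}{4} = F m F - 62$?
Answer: $\frac{4513811029169229}{6866460317600} \approx 657.37$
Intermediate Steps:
$U{\left(m,F \right)} = -248 + 4 m F^{2}$ ($U{\left(m,F \right)} = 4 \left(F m F - 62\right) = 4 \left(m F^{2} - 62\right) = 4 \left(-62 + m F^{2}\right) = -248 + 4 m F^{2}$)
$\frac{1}{\left(-34770 - 38708\right) 5200} + \frac{U{\left(-101,171 \right)}}{-17971} = \frac{1}{\left(-34770 - 38708\right) 5200} + \frac{-248 + 4 \left(-101\right) 171^{2}}{-17971} = \frac{1}{-73478} \cdot \frac{1}{5200} + \left(-248 + 4 \left(-101\right) 29241\right) \left(- \frac{1}{17971}\right) = \left(- \frac{1}{73478}\right) \frac{1}{5200} + \left(-248 - 11813364\right) \left(- \frac{1}{17971}\right) = - \frac{1}{382085600} - - \frac{11813612}{17971} = - \frac{1}{382085600} + \frac{11813612}{17971} = \frac{4513811029169229}{6866460317600}$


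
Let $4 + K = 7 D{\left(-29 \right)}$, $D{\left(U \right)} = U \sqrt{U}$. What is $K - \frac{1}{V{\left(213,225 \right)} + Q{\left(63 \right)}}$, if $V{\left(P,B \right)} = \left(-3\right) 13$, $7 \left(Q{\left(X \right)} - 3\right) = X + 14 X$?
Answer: $- \frac{397}{99} - 203 i \sqrt{29} \approx -4.0101 - 1093.2 i$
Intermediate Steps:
$Q{\left(X \right)} = 3 + \frac{15 X}{7}$ ($Q{\left(X \right)} = 3 + \frac{X + 14 X}{7} = 3 + \frac{15 X}{7}$)
$D{\left(U \right)} = U^{\frac{3}{2}}$
$V{\left(P,B \right)} = -39$
$K = -4 - 203 i \sqrt{29}$ ($K = -4 + 7 \left(-29\right)^{\frac{3}{2}} = -4 + 7 \left(- 29 i \sqrt{29}\right) = -4 - 203 i \sqrt{29} \approx -4.0 - 1093.2 i$)
$K - \frac{1}{V{\left(213,225 \right)} + Q{\left(63 \right)}} = \left(-4 - 203 i \sqrt{29}\right) - \frac{1}{-39 + \left(3 + \frac{15}{7} \cdot 63\right)} = \left(-4 - 203 i \sqrt{29}\right) - \frac{1}{-39 + \left(3 + 135\right)} = \left(-4 - 203 i \sqrt{29}\right) - \frac{1}{-39 + 138} = \left(-4 - 203 i \sqrt{29}\right) - \frac{1}{99} = - \frac{397}{99} - 203 i \sqrt{29}$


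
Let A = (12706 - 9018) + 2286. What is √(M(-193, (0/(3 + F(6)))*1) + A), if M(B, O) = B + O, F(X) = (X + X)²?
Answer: √5781 ≈ 76.033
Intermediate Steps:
F(X) = 4*X² (F(X) = (2*X)² = 4*X²)
A = 5974 (A = 3688 + 2286 = 5974)
√(M(-193, (0/(3 + F(6)))*1) + A) = √((-193 + (0/(3 + 4*6²))*1) + 5974) = √((-193 + (0/(3 + 4*36))*1) + 5974) = √((-193 + (0/(3 + 144))*1) + 5974) = √((-193 + (0/147)*1) + 5974) = √((-193 + (0*(1/147))*1) + 5974) = √((-193 + 0*1) + 5974) = √((-193 + 0) + 5974) = √(-193 + 5974) = √5781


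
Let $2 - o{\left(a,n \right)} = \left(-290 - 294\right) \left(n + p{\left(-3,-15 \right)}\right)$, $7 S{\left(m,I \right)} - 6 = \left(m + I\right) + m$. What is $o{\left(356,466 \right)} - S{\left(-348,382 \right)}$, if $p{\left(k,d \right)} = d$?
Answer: $263430$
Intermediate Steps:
$S{\left(m,I \right)} = \frac{6}{7} + \frac{I}{7} + \frac{2 m}{7}$ ($S{\left(m,I \right)} = \frac{6}{7} + \frac{\left(m + I\right) + m}{7} = \frac{6}{7} + \frac{\left(I + m\right) + m}{7} = \frac{6}{7} + \frac{I + 2 m}{7} = \frac{6}{7} + \left(\frac{I}{7} + \frac{2 m}{7}\right) = \frac{6}{7} + \frac{I}{7} + \frac{2 m}{7}$)
$o{\left(a,n \right)} = -8758 + 584 n$ ($o{\left(a,n \right)} = 2 - \left(-290 - 294\right) \left(n - 15\right) = 2 - - 584 \left(-15 + n\right) = 2 - \left(8760 - 584 n\right) = 2 + \left(-8760 + 584 n\right) = -8758 + 584 n$)
$o{\left(356,466 \right)} - S{\left(-348,382 \right)} = \left(-8758 + 584 \cdot 466\right) - \left(\frac{6}{7} + \frac{1}{7} \cdot 382 + \frac{2}{7} \left(-348\right)\right) = \left(-8758 + 272144\right) - \left(\frac{6}{7} + \frac{382}{7} - \frac{696}{7}\right) = 263386 - -44 = 263386 + 44 = 263430$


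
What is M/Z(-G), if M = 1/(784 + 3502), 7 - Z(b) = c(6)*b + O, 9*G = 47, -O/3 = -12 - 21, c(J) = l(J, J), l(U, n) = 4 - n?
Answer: -9/3951692 ≈ -2.2775e-6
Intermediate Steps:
c(J) = 4 - J
O = 99 (O = -3*(-12 - 21) = -3*(-33) = 99)
G = 47/9 (G = (⅑)*47 = 47/9 ≈ 5.2222)
Z(b) = -92 + 2*b (Z(b) = 7 - ((4 - 1*6)*b + 99) = 7 - ((4 - 6)*b + 99) = 7 - (-2*b + 99) = 7 - (99 - 2*b) = 7 + (-99 + 2*b) = -92 + 2*b)
M = 1/4286 ≈ 0.00023332
M/Z(-G) = 1/(4286*(-92 + 2*(-1*47/9))) = 1/(4286*(-92 + 2*(-47/9))) = 1/(4286*(-92 - 94/9)) = 1/(4286*(-922/9)) = (1/4286)*(-9/922) = -9/3951692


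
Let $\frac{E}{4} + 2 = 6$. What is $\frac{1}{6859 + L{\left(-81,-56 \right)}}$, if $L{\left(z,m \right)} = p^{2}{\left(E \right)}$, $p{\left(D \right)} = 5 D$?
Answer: $\frac{1}{13259} \approx 7.542 \cdot 10^{-5}$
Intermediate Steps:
$E = 16$ ($E = -8 + 4 \cdot 6 = -8 + 24 = 16$)
$L{\left(z,m \right)} = 6400$ ($L{\left(z,m \right)} = \left(5 \cdot 16\right)^{2} = 80^{2} = 6400$)
$\frac{1}{6859 + L{\left(-81,-56 \right)}} = \frac{1}{6859 + 6400} = \frac{1}{13259}$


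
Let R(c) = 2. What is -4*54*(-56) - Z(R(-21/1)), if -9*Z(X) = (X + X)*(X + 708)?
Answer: 111704/9 ≈ 12412.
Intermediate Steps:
Z(X) = -2*X*(708 + X)/9 (Z(X) = -(X + X)*(X + 708)/9 = -2*X*(708 + X)/9)
-4*54*(-56) - Z(R(-21/1)) = -4*54*(-56) - (-2)*2*(708 + 2)/9 = -216*(-56) - (-2)*2*710/9 = 12096 - 1*(-2840/9) = 12096 + 2840/9 = 111704/9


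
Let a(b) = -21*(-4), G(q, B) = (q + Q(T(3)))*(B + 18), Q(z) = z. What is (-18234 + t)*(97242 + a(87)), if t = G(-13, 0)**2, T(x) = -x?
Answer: 6297965460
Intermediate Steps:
G(q, B) = (-3 + q)*(18 + B) (G(q, B) = (q - 1*3)*(B + 18) = (q - 3)*(18 + B) = (-3 + q)*(18 + B))
t = 82944 (t = (-54 - 3*0 + 18*(-13) + 0*(-13))**2 = (-54 + 0 - 234 + 0)**2 = (-288)**2 = 82944)
a(b) = 84
(-18234 + t)*(97242 + a(87)) = (-18234 + 82944)*(97242 + 84) = 64710*97326 = 6297965460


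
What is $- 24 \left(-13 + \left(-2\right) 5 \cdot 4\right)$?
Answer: $1272$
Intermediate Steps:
$- 24 \left(-13 + \left(-2\right) 5 \cdot 4\right) = - 24 \left(-13 - 40\right) = \left(-24\right) \left(-53\right) = 1272$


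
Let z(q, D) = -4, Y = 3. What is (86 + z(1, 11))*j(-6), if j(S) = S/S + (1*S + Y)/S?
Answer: 123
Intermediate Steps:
j(S) = 1 + (3 + S)/S (j(S) = S/S + (1*S + 3)/S = 1 + (S + 3)/S = 1 + (3 + S)/S)
(86 + z(1, 11))*j(-6) = (86 - 4)*(2 + 3/(-6)) = 82*(2 + 3*(-⅙)) = 82*(2 - ½) = 82*(3/2) = 123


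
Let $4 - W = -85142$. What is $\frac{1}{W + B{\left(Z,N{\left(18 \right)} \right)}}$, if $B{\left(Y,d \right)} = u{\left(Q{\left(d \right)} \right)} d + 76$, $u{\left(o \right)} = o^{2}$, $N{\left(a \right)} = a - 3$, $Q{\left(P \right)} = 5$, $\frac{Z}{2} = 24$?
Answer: $\frac{1}{85597} \approx 1.1683 \cdot 10^{-5}$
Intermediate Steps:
$Z = 48$ ($Z = 2 \cdot 24 = 48$)
$N{\left(a \right)} = -3 + a$
$W = 85146$ ($W = 4 - -85142 = 4 + 85142 = 85146$)
$B{\left(Y,d \right)} = 76 + 25 d$ ($B{\left(Y,d \right)} = 5^{2} d + 76 = 25 d + 76 = 76 + 25 d$)
$\frac{1}{W + B{\left(Z,N{\left(18 \right)} \right)}} = \frac{1}{85146 + \left(76 + 25 \left(-3 + 18\right)\right)} = \frac{1}{85146 + \left(76 + 25 \cdot 15\right)} = \frac{1}{85146 + \left(76 + 375\right)} = \frac{1}{85146 + 451} = \frac{1}{85597}$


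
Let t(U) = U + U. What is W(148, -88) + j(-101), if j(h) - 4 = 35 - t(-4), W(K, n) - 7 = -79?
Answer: -25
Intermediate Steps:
t(U) = 2*U
W(K, n) = -72 (W(K, n) = 7 - 79 = -72)
j(h) = 47 (j(h) = 4 + (35 - 2*(-4)) = 4 + (35 - 1*(-8)) = 4 + (35 + 8) = 4 + 43 = 47)
W(148, -88) + j(-101) = -72 + 47 = -25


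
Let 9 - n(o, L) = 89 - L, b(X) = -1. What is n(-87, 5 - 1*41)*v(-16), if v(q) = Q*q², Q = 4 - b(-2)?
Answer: -148480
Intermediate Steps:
Q = 5 (Q = 4 - 1*(-1) = 4 + 1 = 5)
n(o, L) = -80 + L (n(o, L) = 9 - (89 - L) = 9 + (-89 + L) = -80 + L)
v(q) = 5*q²
n(-87, 5 - 1*41)*v(-16) = (-80 + (5 - 1*41))*(5*(-16)²) = (-80 + (5 - 41))*(5*256) = (-80 - 36)*1280 = -116*1280 = -148480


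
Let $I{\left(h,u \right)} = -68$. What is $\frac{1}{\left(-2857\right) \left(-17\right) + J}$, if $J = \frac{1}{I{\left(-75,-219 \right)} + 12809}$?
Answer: $\frac{12741}{618817630} \approx 2.0589 \cdot 10^{-5}$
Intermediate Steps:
$J = \frac{1}{12741}$ ($J = \frac{1}{-68 + 12809} = \frac{1}{12741} \approx 7.8487 \cdot 10^{-5}$)
$\frac{1}{\left(-2857\right) \left(-17\right) + J} = \frac{1}{\left(-2857\right) \left(-17\right) + \frac{1}{12741}} = \frac{1}{48569 + \frac{1}{12741}} = \frac{1}{\frac{618817630}{12741}} = \frac{12741}{618817630}$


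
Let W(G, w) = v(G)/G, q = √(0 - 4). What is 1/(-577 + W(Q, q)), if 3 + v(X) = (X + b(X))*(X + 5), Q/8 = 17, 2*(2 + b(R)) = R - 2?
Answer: -68/25067 ≈ -0.0027127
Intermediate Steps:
b(R) = -3 + R/2 (b(R) = -2 + (R - 2)/2 = -2 + (-2 + R)/2 = -2 + (-1 + R/2) = -3 + R/2)
Q = 136 (Q = 8*17 = 136)
v(X) = -3 + (-3 + 3*X/2)*(5 + X) (v(X) = -3 + (X + (-3 + X/2))*(X + 5) = -3 + (-3 + 3*X/2)*(5 + X))
q = 2*I (q = √(-4) = 2*I ≈ 2.0*I)
W(G, w) = (-18 + 3*G²/2 + 9*G/2)/G
1/(-577 + W(Q, q)) = 1/(-577 + (9/2 - 18/136 + (3/2)*136)) = 1/(-577 + (9/2 - 18*1/136 + 204)) = 1/(-577 + (9/2 - 9/68 + 204)) = 1/(-577 + 14169/68) = 1/(-25067/68) = -68/25067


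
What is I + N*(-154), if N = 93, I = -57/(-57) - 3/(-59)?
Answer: -844936/59 ≈ -14321.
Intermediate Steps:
I = 62/59 (I = -57*(-1/57) - 3*(-1/59) = 1 + 3/59 = 62/59 ≈ 1.0508)
I + N*(-154) = 62/59 + 93*(-154) = 62/59 - 14322 = -844936/59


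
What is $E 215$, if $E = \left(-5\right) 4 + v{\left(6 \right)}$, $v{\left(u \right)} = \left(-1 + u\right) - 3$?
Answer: $-3870$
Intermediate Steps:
$v{\left(u \right)} = -4 + u$
$E = -18$ ($E = \left(-5\right) 4 + \left(-4 + 6\right) = -20 + 2 = -18$)
$E 215 = \left(-18\right) 215 = -3870$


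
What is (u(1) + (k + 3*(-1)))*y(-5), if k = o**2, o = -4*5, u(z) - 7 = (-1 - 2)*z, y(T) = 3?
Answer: 1203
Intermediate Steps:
u(z) = 7 - 3*z (u(z) = 7 + (-1 - 2)*z = 7 - 3*z)
o = -20
k = 400 (k = (-20)**2 = 400)
(u(1) + (k + 3*(-1)))*y(-5) = ((7 - 3*1) + (400 + 3*(-1)))*3 = ((7 - 3) + (400 - 3))*3 = (4 + 397)*3 = 401*3 = 1203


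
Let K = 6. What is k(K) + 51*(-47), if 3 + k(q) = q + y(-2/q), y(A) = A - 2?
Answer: -7189/3 ≈ -2396.3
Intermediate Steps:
y(A) = -2 + A
k(q) = -5 + q - 2/q (k(q) = -3 + (q + (-2 - 2/q)) = -3 + (-2 + q - 2/q) = -5 + q - 2/q)
k(K) + 51*(-47) = (-5 + 6 - 2/6) + 51*(-47) = (-5 + 6 - 2*⅙) - 2397 = (-5 + 6 - ⅓) - 2397 = ⅔ - 2397 = -7189/3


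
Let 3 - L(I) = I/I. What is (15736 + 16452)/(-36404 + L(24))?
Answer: -16094/18201 ≈ -0.88424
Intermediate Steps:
L(I) = 2 (L(I) = 3 - I/I = 3 - 1*1 = 3 - 1 = 2)
(15736 + 16452)/(-36404 + L(24)) = (15736 + 16452)/(-36404 + 2) = 32188/(-36402) = 32188*(-1/36402) = -16094/18201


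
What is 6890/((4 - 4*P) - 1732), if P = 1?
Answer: -3445/866 ≈ -3.9781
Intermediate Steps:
6890/((4 - 4*P) - 1732) = 6890/((4 - 4*1) - 1732) = 6890/((4 - 4) - 1732) = 6890/(0 - 1732) = 6890/(-1732) = 6890*(-1/1732) = -3445/866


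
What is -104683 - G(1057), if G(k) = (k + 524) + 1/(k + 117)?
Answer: -124753937/1174 ≈ -1.0626e+5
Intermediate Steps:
G(k) = 524 + k + 1/(117 + k) (G(k) = (524 + k) + 1/(117 + k) = 524 + k + 1/(117 + k))
-104683 - G(1057) = -104683 - (61309 + 1057² + 641*1057)/(117 + 1057) = -104683 - (61309 + 1117249 + 677537)/1174 = -104683 - 1856095/1174 = -124753937/1174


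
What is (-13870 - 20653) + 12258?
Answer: -22265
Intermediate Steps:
(-13870 - 20653) + 12258 = -34523 + 12258 = -22265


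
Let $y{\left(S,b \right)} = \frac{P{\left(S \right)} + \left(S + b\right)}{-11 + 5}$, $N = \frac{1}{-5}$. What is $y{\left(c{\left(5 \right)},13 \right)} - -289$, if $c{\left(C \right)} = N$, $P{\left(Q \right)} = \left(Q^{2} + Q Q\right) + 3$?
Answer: $\frac{42953}{150} \approx 286.35$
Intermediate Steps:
$P{\left(Q \right)} = 3 + 2 Q^{2}$ ($P{\left(Q \right)} = \left(Q^{2} + Q^{2}\right) + 3 = 2 Q^{2} + 3 = 3 + 2 Q^{2}$)
$N = - \frac{1}{5} \approx -0.2$
$c{\left(C \right)} = - \frac{1}{5}$
$y{\left(S,b \right)} = - \frac{1}{2} - \frac{S^{2}}{3} - \frac{S}{6} - \frac{b}{6}$ ($y{\left(S,b \right)} = \frac{\left(3 + 2 S^{2}\right) + \left(S + b\right)}{-11 + 5} = \frac{3 + S + b + 2 S^{2}}{-6} = \left(3 + S + b + 2 S^{2}\right) \left(- \frac{1}{6}\right) = - \frac{1}{2} - \frac{S^{2}}{3} - \frac{S}{6} - \frac{b}{6}$)
$y{\left(c{\left(5 \right)},13 \right)} - -289 = \left(- \frac{1}{2} - \frac{\left(- \frac{1}{5}\right)^{2}}{3} - - \frac{1}{30} - \frac{13}{6}\right) - -289 = \left(- \frac{1}{2} - \frac{1}{75} + \frac{1}{30} - \frac{13}{6}\right) + 289 = - \frac{397}{150} + 289 = \frac{42953}{150}$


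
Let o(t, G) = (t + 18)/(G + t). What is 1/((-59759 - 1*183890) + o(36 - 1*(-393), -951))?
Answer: -174/42395075 ≈ -4.1043e-6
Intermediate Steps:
o(t, G) = (18 + t)/(G + t)
1/((-59759 - 1*183890) + o(36 - 1*(-393), -951)) = 1/((-59759 - 1*183890) + (18 + (36 - 1*(-393)))/(-951 + (36 - 1*(-393)))) = 1/((-59759 - 183890) + (18 + (36 + 393))/(-951 + (36 + 393))) = 1/(-243649 + (18 + 429)/(-951 + 429)) = 1/(-243649 + 447/(-522)) = 1/(-243649 - 1/522*447) = 1/(-243649 - 149/174) = 1/(-42395075/174) = -174/42395075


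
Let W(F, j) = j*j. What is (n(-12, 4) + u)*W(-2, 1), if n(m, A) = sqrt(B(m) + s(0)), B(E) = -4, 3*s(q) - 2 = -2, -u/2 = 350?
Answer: -700 + 2*I ≈ -700.0 + 2.0*I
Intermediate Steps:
u = -700 (u = -2*350 = -700)
s(q) = 0 (s(q) = 2/3 + (1/3)*(-2) = 2/3 - 2/3 = 0)
W(F, j) = j**2
n(m, A) = 2*I (n(m, A) = sqrt(-4 + 0) = sqrt(-4) = 2*I)
(n(-12, 4) + u)*W(-2, 1) = (2*I - 700)*1**2 = (-700 + 2*I)*1 = -700 + 2*I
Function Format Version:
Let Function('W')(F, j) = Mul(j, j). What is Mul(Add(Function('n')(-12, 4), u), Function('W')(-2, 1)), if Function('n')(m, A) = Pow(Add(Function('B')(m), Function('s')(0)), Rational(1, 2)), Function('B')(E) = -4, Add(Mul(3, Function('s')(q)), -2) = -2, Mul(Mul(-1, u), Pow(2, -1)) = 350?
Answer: Add(-700, Mul(2, I)) ≈ Add(-700.00, Mul(2.0000, I))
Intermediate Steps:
u = -700 (u = Mul(-2, 350) = -700)
Function('s')(q) = 0 (Function('s')(q) = Add(Rational(2, 3), Mul(Rational(1, 3), -2)) = Add(Rational(2, 3), Rational(-2, 3)) = 0)
Function('W')(F, j) = Pow(j, 2)
Function('n')(m, A) = Mul(2, I) (Function('n')(m, A) = Pow(Add(-4, 0), Rational(1, 2)) = Pow(-4, Rational(1, 2)) = Mul(2, I))
Mul(Add(Function('n')(-12, 4), u), Function('W')(-2, 1)) = Mul(Add(Mul(2, I), -700), Pow(1, 2)) = Mul(Add(-700, Mul(2, I)), 1) = Add(-700, Mul(2, I))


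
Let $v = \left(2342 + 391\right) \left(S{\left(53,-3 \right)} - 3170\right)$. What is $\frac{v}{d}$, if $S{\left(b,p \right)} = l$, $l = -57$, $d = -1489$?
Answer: $\frac{8819391}{1489} \approx 5923.0$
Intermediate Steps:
$S{\left(b,p \right)} = -57$
$v = -8819391$ ($v = \left(2342 + 391\right) \left(-57 - 3170\right) = 2733 \left(-3227\right) = -8819391$)
$\frac{v}{d} = - \frac{8819391}{-1489} = \left(-8819391\right) \left(- \frac{1}{1489}\right) = \frac{8819391}{1489}$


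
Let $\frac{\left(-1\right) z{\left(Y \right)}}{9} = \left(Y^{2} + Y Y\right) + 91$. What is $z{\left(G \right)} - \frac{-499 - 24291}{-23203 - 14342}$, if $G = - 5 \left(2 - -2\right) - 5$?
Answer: $- \frac{90631079}{7509} \approx -12070.0$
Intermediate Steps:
$G = -25$ ($G = - 5 \left(2 + 2\right) - 5 = \left(-5\right) 4 - 5 = -20 - 5 = -25$)
$z{\left(Y \right)} = -819 - 18 Y^{2}$ ($z{\left(Y \right)} = - 9 \left(\left(Y^{2} + Y Y\right) + 91\right) = - 9 \left(\left(Y^{2} + Y^{2}\right) + 91\right) = - 9 \left(2 Y^{2} + 91\right) = - 9 \left(91 + 2 Y^{2}\right) = -819 - 18 Y^{2}$)
$z{\left(G \right)} - \frac{-499 - 24291}{-23203 - 14342} = \left(-819 - 18 \left(-25\right)^{2}\right) - \frac{-499 - 24291}{-23203 - 14342} = \left(-819 - 11250\right) - - \frac{24790}{-37545} = \left(-819 - 11250\right) - \left(-24790\right) \left(- \frac{1}{37545}\right) = -12069 - \frac{4958}{7509} = - \frac{90631079}{7509}$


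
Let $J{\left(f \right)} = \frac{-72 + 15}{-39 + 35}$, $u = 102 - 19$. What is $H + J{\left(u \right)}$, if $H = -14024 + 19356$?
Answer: $\frac{21385}{4} \approx 5346.3$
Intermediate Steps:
$u = 83$ ($u = 102 - 19 = 83$)
$J{\left(f \right)} = \frac{57}{4}$ ($J{\left(f \right)} = - \frac{57}{-4} = \left(-57\right) \left(- \frac{1}{4}\right) = \frac{57}{4}$)
$H = 5332$
$H + J{\left(u \right)} = 5332 + \frac{57}{4} = \frac{21385}{4}$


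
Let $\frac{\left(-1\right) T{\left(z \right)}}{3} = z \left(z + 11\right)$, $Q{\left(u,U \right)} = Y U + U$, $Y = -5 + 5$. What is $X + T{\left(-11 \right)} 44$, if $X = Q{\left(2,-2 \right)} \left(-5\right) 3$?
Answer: $30$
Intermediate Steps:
$Y = 0$
$Q{\left(u,U \right)} = U$ ($Q{\left(u,U \right)} = 0 U + U = 0 + U = U$)
$X = 30$ ($X = \left(-2\right) \left(-5\right) 3 = 10 \cdot 3 = 30$)
$T{\left(z \right)} = - 3 z \left(11 + z\right)$ ($T{\left(z \right)} = - 3 z \left(z + 11\right) = - 3 z \left(11 + z\right)$)
$X + T{\left(-11 \right)} 44 = 30 + \left(-3\right) \left(-11\right) \left(11 - 11\right) 44 = 30 + \left(-3\right) \left(-11\right) 0 \cdot 44 = 30 + 0 \cdot 44 = 30 + 0 = 30$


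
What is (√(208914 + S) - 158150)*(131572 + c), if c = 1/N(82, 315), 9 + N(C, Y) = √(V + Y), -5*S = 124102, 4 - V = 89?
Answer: -3100410081550/149 - 158150*√230/149 + 2*√10585382/149 + 39208474*√1150585/745 ≈ -2.0752e+10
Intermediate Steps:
V = -85 (V = 4 - 1*89 = 4 - 89 = -85)
S = -124102/5 (S = -⅕*124102 = -124102/5 ≈ -24820.)
N(C, Y) = -9 + √(-85 + Y)
c = 1/(-9 + √230) (c = 1/(-9 + √(-85 + 315)) = 1/(-9 + √230) ≈ 0.16219)
(√(208914 + S) - 158150)*(131572 + c) = (√(208914 - 124102/5) - 158150)*(131572 + (9/149 + √230/149)) = (√(920468/5) - 158150)*(19604237/149 + √230/149) = (2*√1150585/5 - 158150)*(19604237/149 + √230/149) = (-158150 + 2*√1150585/5)*(19604237/149 + √230/149)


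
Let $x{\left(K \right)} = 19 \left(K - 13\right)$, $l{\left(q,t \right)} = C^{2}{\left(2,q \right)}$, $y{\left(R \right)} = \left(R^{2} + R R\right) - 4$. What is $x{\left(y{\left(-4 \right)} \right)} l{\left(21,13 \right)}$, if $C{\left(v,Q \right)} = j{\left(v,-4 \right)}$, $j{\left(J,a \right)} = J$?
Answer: $1140$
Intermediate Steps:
$C{\left(v,Q \right)} = v$
$y{\left(R \right)} = -4 + 2 R^{2}$ ($y{\left(R \right)} = \left(R^{2} + R^{2}\right) - 4 = 2 R^{2} - 4 = -4 + 2 R^{2}$)
$l{\left(q,t \right)} = 4$ ($l{\left(q,t \right)} = 2^{2} = 4$)
$x{\left(K \right)} = -247 + 19 K$ ($x{\left(K \right)} = 19 \left(-13 + K\right) = -247 + 19 K$)
$x{\left(y{\left(-4 \right)} \right)} l{\left(21,13 \right)} = \left(-247 + 19 \left(-4 + 2 \left(-4\right)^{2}\right)\right) 4 = \left(-247 + 19 \left(-4 + 2 \cdot 16\right)\right) 4 = \left(-247 + 19 \left(-4 + 32\right)\right) 4 = \left(-247 + 19 \cdot 28\right) 4 = \left(-247 + 532\right) 4 = 285 \cdot 4 = 1140$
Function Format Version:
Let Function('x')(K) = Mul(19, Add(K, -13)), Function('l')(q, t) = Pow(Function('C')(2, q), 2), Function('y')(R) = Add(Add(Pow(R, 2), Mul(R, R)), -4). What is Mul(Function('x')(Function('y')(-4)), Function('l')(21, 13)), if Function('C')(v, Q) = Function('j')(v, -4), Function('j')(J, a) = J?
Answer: 1140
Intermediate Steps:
Function('C')(v, Q) = v
Function('y')(R) = Add(-4, Mul(2, Pow(R, 2))) (Function('y')(R) = Add(Add(Pow(R, 2), Pow(R, 2)), -4) = Add(Mul(2, Pow(R, 2)), -4) = Add(-4, Mul(2, Pow(R, 2))))
Function('l')(q, t) = 4 (Function('l')(q, t) = Pow(2, 2) = 4)
Function('x')(K) = Add(-247, Mul(19, K)) (Function('x')(K) = Mul(19, Add(-13, K)) = Add(-247, Mul(19, K)))
Mul(Function('x')(Function('y')(-4)), Function('l')(21, 13)) = Mul(Add(-247, Mul(19, Add(-4, Mul(2, Pow(-4, 2))))), 4) = Mul(Add(-247, Mul(19, Add(-4, Mul(2, 16)))), 4) = Mul(Add(-247, Mul(19, Add(-4, 32))), 4) = Mul(Add(-247, Mul(19, 28)), 4) = Mul(Add(-247, 532), 4) = Mul(285, 4) = 1140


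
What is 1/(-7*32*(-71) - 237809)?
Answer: -1/221905 ≈ -4.5064e-6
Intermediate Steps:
1/(-7*32*(-71) - 237809) = 1/(-224*(-71) - 237809) = 1/(15904 - 237809) = 1/(-221905) = -1/221905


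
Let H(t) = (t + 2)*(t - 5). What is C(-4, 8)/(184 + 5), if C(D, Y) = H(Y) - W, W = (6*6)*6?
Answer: -62/63 ≈ -0.98413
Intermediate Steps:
H(t) = (-5 + t)*(2 + t) (H(t) = (2 + t)*(-5 + t) = (-5 + t)*(2 + t))
W = 216 (W = 36*6 = 216)
C(D, Y) = -226 + Y² - 3*Y (C(D, Y) = (-10 + Y² - 3*Y) - 1*216 = (-10 + Y² - 3*Y) - 216 = -226 + Y² - 3*Y)
C(-4, 8)/(184 + 5) = (-226 + 8² - 3*8)/(184 + 5) = (-226 + 64 - 24)/189 = (1/189)*(-186) = -62/63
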